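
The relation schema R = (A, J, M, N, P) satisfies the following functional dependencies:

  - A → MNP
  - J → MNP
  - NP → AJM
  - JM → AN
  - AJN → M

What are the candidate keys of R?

{A}⁺: A→MNP adds M, N, P; NP→AJM adds J → {A, J, M, N, P}.
{J}⁺: J→MNP adds M, N, P; NP→AJM adds A → {A, J, M, N, P}.
{N, P}⁺: NP→AJM adds A, J, M → {A, J, M, N, P}.

A, J, NP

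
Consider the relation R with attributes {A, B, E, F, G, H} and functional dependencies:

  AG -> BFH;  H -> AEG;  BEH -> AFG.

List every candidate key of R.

{H}⁺: H→AEG adds A, E, G; AG→BFH adds B, F → {A, B, E, F, G, H}.
{A, G}⁺: AG→BFH adds B, F, H; H→AEG adds E → {A, B, E, F, G, H}. Minimal: {G}⁺ = {G}; {A}⁺ = {A} — none reach the full schema.
Any other superkey contains one of these as a subset, so there are no further candidate keys.

{H}, {A, G}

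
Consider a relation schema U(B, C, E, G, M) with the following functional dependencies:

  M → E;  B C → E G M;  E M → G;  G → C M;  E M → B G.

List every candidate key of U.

G; M; BC

{G}⁺: G→CM adds C, M; M→E adds E; EM→BG adds B → {B, C, E, G, M}.
{M}⁺: M→E adds E; EM→G adds G; G→CM adds C; EM→BG adds B → {B, C, E, G, M}.
{B, C}⁺: BC→EGM adds E, G, M → {B, C, E, G, M}. Minimal: {C}⁺ = {C}; {B}⁺ = {B} — none reach the full schema.
Any other superkey contains one of these as a subset, so there are no further candidate keys.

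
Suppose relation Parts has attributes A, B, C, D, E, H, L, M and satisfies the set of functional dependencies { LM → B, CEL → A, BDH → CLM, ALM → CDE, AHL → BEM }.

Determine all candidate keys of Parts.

(A, H, L), (A, B, D, H), (B, D, E, H), (C, E, H, L), (D, E, H, L, M)

{A, H, L}⁺: AHL→BEM adds B, E, M; ALM→CDE adds C, D → {A, B, C, D, E, H, L, M}.
{A, B, D, H}⁺: BDH→CLM adds C, L, M; ALM→CDE adds E → {A, B, C, D, E, H, L, M}.
{B, D, E, H}⁺: BDH→CLM adds C, L, M; CEL→A adds A → {A, B, C, D, E, H, L, M}.
{C, E, H, L}⁺: CEL→A adds A; AHL→BEM adds B, M; ALM→CDE adds D → {A, B, C, D, E, H, L, M}.
{D, E, H, L, M}⁺: LM→B adds B; BDH→CLM adds C; CEL→A adds A → {A, B, C, D, E, H, L, M}.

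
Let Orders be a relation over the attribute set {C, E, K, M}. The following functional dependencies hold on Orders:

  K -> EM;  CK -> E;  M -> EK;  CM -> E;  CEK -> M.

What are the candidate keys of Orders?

{C, K}; {C, M}

Attribute C never appears on the right-hand side of any dependency, so C must belong to every candidate key.
{C}⁺ = {C}, which is not all of the schema, so we must add further attributes.
{C, K}⁺: K→EM adds E, M → {C, E, K, M}. Minimal: {K}⁺ = {E, K, M}; {C}⁺ = {C} — none reach the full schema.
{C, M}⁺: M→EK adds E, K → {C, E, K, M}. Minimal: {M}⁺ = {E, K, M}; {C}⁺ = {C} — none reach the full schema.
Any other superkey contains one of these as a subset, so there are no further candidate keys.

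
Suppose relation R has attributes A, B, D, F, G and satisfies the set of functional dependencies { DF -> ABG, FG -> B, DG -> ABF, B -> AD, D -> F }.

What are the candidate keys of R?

{B}, {D}, {F, G}

{B}⁺: B→AD adds A, D; D→F adds F; DF→ABG adds G → {A, B, D, F, G}.
{D}⁺: D→F adds F; DF→ABG adds A, B, G → {A, B, D, F, G}.
{F, G}⁺: FG→B adds B; B→AD adds A, D → {A, B, D, F, G}. Minimal: {G}⁺ = {G}; {F}⁺ = {F} — none reach the full schema.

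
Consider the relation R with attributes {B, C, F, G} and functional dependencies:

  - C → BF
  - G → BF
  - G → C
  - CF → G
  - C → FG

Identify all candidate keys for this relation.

C, G

{C}⁺: C→BF adds B, F; CF→G adds G → {B, C, F, G}.
{G}⁺: G→BF adds B, F; G→C adds C → {B, C, F, G}.
Any other superkey contains one of these as a subset, so there are no further candidate keys.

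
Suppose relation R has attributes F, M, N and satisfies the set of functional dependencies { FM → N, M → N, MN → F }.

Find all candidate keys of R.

M

{M}⁺: M→N adds N; MN→F adds F → {F, M, N}.
No other minimal superkey exists.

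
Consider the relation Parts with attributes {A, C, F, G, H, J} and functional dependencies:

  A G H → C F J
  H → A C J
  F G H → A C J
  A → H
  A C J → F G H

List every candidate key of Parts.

{A}⁺: A→H adds H; H→ACJ adds C, J; ACJ→FGH adds F, G → {A, C, F, G, H, J}.
{H}⁺: H→ACJ adds A, C, J; ACJ→FGH adds F, G → {A, C, F, G, H, J}.

{A}, {H}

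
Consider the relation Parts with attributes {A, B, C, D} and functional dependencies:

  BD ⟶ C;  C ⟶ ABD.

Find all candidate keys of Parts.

(C), (B, D)

{C}⁺: C→ABD adds A, B, D → {A, B, C, D}.
{B, D}⁺: BD→C adds C; C→ABD adds A → {A, B, C, D}.
Any other superkey contains one of these as a subset, so there are no further candidate keys.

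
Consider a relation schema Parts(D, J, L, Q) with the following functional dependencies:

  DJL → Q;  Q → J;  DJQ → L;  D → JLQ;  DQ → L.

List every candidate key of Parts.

{D}

Attribute D never appears on the right-hand side of any dependency, so D must belong to every candidate key.
{D}⁺ = {D, J, L, Q}, which is all of the schema, so {D} is the only candidate key.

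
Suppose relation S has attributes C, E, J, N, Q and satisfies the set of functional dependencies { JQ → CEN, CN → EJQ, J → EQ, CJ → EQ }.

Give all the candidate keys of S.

(J), (C, N)

{J}⁺: J→EQ adds E, Q; JQ→CEN adds C, N → {C, E, J, N, Q}.
{C, N}⁺: CN→EJQ adds E, J, Q → {C, E, J, N, Q}.
Any other superkey contains one of these as a subset, so there are no further candidate keys.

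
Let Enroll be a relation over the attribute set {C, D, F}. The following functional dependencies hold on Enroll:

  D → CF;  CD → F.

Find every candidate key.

{D}

{D}⁺: D→CF adds C, F → {C, D, F}.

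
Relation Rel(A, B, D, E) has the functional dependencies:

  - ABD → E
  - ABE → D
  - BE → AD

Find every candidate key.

Attribute B never appears on the right-hand side of any dependency, so B must belong to every candidate key.
{B}⁺ = {B}, which is not all of the schema, so we must add further attributes.
{B, E}⁺: BE→AD adds A, D → {A, B, D, E}. Minimal: {E}⁺ = {E}; {B}⁺ = {B} — none reach the full schema.
{A, B, D}⁺: ABD→E adds E → {A, B, D, E}. Minimal: {B, D}⁺ = {B, D}; {A, D}⁺ = {A, D}; {A, B}⁺ = {A, B} — none reach the full schema.

BE, ABD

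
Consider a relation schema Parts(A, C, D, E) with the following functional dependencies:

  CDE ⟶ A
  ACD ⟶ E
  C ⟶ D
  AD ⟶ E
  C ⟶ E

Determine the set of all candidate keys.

(C)

Attribute C never appears on the right-hand side of any dependency, so C must belong to every candidate key.
{C}⁺ = {A, C, D, E}, which is all of the schema, so {C} is the only candidate key.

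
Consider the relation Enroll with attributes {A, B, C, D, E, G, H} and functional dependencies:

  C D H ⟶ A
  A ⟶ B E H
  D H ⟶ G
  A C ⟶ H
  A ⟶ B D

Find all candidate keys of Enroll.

Attribute C never appears on the right-hand side of any dependency, so C must belong to every candidate key.
{C}⁺ = {C}, which is not all of the schema, so we must add further attributes.
{A, C}⁺: A→BEH adds B, E, H; A→BD adds D; DH→G adds G → {A, B, C, D, E, G, H}.
{C, D, H}⁺: CDH→A adds A; A→BEH adds B, E; DH→G adds G → {A, B, C, D, E, G, H}.

AC; CDH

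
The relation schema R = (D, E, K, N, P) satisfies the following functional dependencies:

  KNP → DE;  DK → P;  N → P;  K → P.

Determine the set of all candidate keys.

Attributes K, N never appear on any right-hand side, so every candidate key must contain {K, N}.
{K, N}⁺ = {D, E, K, N, P}, which is all of the schema, so {K, N} is the only candidate key.

{K, N}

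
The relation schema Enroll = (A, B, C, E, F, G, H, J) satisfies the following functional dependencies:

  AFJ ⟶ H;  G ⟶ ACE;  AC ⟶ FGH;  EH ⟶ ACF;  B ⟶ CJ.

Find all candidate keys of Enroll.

(A, B); (B, G); (B, E, H)

Attribute B never appears on the right-hand side of any dependency, so B must belong to every candidate key.
{B}⁺ = {B, C, J}, which is not all of the schema, so we must add further attributes.
{A, B}⁺: B→CJ adds C, J; AC→FGH adds F, G, H; G→ACE adds E → {A, B, C, E, F, G, H, J}. Minimal: {B}⁺ = {B, C, J}; {A}⁺ = {A} — none reach the full schema.
{B, G}⁺: G→ACE adds A, C, E; AC→FGH adds F, H; B→CJ adds J → {A, B, C, E, F, G, H, J}. Minimal: {G}⁺ = {A, C, E, F, G, H}; {B}⁺ = {B, C, J} — none reach the full schema.
{B, E, H}⁺: EH→ACF adds A, C, F; B→CJ adds J; AC→FGH adds G → {A, B, C, E, F, G, H, J}. Minimal: {E, H}⁺ = {A, C, E, F, G, H}; {B, H}⁺ = {B, C, H, J}; {B, E}⁺ = {B, C, E, J} — none reach the full schema.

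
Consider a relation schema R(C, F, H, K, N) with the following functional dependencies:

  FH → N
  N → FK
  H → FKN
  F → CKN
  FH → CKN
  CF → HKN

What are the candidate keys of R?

{F}; {H}; {N}

{F}⁺: F→CKN adds C, K, N; CF→HKN adds H → {C, F, H, K, N}.
{H}⁺: H→FKN adds F, K, N; F→CKN adds C → {C, F, H, K, N}.
{N}⁺: N→FK adds F, K; F→CKN adds C; CF→HKN adds H → {C, F, H, K, N}.
Any other superkey contains one of these as a subset, so there are no further candidate keys.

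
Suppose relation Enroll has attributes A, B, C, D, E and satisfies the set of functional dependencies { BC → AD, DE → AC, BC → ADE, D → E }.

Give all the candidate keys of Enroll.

BC; BD

Attribute B never appears on the right-hand side of any dependency, so B must belong to every candidate key.
{B}⁺ = {B}, which is not all of the schema, so we must add further attributes.
{B, C}⁺: BC→AD adds A, D; BC→ADE adds E → {A, B, C, D, E}. Minimal: {C}⁺ = {C}; {B}⁺ = {B} — none reach the full schema.
{B, D}⁺: D→E adds E; DE→AC adds A, C → {A, B, C, D, E}. Minimal: {D}⁺ = {A, C, D, E}; {B}⁺ = {B} — none reach the full schema.
Any other superkey contains one of these as a subset, so there are no further candidate keys.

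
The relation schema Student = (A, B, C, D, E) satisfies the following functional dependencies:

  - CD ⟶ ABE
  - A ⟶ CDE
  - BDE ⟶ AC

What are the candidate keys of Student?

{A}, {C, D}, {B, D, E}

{A}⁺: A→CDE adds C, D, E; CD→ABE adds B → {A, B, C, D, E}.
{C, D}⁺: CD→ABE adds A, B, E → {A, B, C, D, E}. Minimal: {D}⁺ = {D}; {C}⁺ = {C} — none reach the full schema.
{B, D, E}⁺: BDE→AC adds A, C → {A, B, C, D, E}. Minimal: {D, E}⁺ = {D, E}; {B, E}⁺ = {B, E}; {B, D}⁺ = {B, D} — none reach the full schema.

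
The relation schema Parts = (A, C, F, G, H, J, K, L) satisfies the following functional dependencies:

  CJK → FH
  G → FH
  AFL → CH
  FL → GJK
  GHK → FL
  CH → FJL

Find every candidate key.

{A, C, G}; {A, C, H}; {A, F, L}; {A, G, K}; {A, G, L}; {A, C, J, K}

Attribute A never appears on the right-hand side of any dependency, so A must belong to every candidate key.
{A}⁺ = {A}, which is not all of the schema, so we must add further attributes.
{A, C, G}⁺: G→FH adds F, H; CH→FJL adds J, L; FL→GJK adds K → {A, C, F, G, H, J, K, L}. Minimal: {C, G}⁺ = {C, F, G, H, J, K, L}; {A, G}⁺ = {A, F, G, H}; {A, C}⁺ = {A, C} — none reach the full schema.
{A, C, H}⁺: CH→FJL adds F, J, L; FL→GJK adds G, K → {A, C, F, G, H, J, K, L}. Minimal: {C, H}⁺ = {C, F, G, H, J, K, L}; {A, H}⁺ = {A, H}; {A, C}⁺ = {A, C} — none reach the full schema.
{A, F, L}⁺: AFL→CH adds C, H; FL→GJK adds G, J, K → {A, C, F, G, H, J, K, L}. Minimal: {F, L}⁺ = {F, G, H, J, K, L}; {A, L}⁺ = {A, L}; {A, F}⁺ = {A, F} — none reach the full schema.
{A, G, K}⁺: G→FH adds F, H; GHK→FL adds L; AFL→CH adds C; FL→GJK adds J → {A, C, F, G, H, J, K, L}. Minimal: {G, K}⁺ = {F, G, H, J, K, L}; {A, K}⁺ = {A, K}; {A, G}⁺ = {A, F, G, H} — none reach the full schema.
{A, G, L}⁺: G→FH adds F, H; AFL→CH adds C; FL→GJK adds J, K → {A, C, F, G, H, J, K, L}. Minimal: {G, L}⁺ = {F, G, H, J, K, L}; {A, L}⁺ = {A, L}; {A, G}⁺ = {A, F, G, H} — none reach the full schema.
{A, C, J, K}⁺: CJK→FH adds F, H; CH→FJL adds L; FL→GJK adds G → {A, C, F, G, H, J, K, L}. Minimal: {C, J, K}⁺ = {C, F, G, H, J, K, L}; {A, J, K}⁺ = {A, J, K}; {A, C, K}⁺ = {A, C, K}; … — none reach the full schema.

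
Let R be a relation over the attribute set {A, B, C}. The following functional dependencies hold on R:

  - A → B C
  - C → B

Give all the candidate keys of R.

{A}

Attribute A never appears on the right-hand side of any dependency, so A must belong to every candidate key.
{A}⁺ = {A, B, C}, which is all of the schema, so {A} is the only candidate key.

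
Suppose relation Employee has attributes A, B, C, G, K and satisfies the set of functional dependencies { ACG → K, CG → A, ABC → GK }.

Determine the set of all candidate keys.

Attributes B, C never appear on any right-hand side, so every candidate key must contain {B, C}.
{B, C}⁺ = {B, C}, which is not all of the schema, so we must add further attributes.
{A, B, C}⁺: ABC→GK adds G, K → {A, B, C, G, K}.
{B, C, G}⁺: CG→A adds A; ABC→GK adds K → {A, B, C, G, K}.
Any other superkey contains one of these as a subset, so there are no further candidate keys.

(A, B, C), (B, C, G)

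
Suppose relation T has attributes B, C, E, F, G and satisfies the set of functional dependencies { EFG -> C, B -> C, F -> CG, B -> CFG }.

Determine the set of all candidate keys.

BE

Attributes B, E never appear on any right-hand side, so every candidate key must contain {B, E}.
{B, E}⁺ = {B, C, E, F, G}, which is all of the schema, so {B, E} is the only candidate key.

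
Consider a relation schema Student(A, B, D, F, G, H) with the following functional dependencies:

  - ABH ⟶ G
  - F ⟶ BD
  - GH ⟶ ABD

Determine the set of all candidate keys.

Attributes F, H never appear on any right-hand side, so every candidate key must contain {F, H}.
{F, H}⁺ = {B, D, F, H}, which is not all of the schema, so we must add further attributes.
{A, F, H}⁺: F→BD adds B, D; ABH→G adds G → {A, B, D, F, G, H}. Minimal: {F, H}⁺ = {B, D, F, H}; {A, H}⁺ = {A, H}; {A, F}⁺ = {A, B, D, F} — none reach the full schema.
{F, G, H}⁺: F→BD adds B, D; GH→ABD adds A → {A, B, D, F, G, H}. Minimal: {G, H}⁺ = {A, B, D, G, H}; {F, H}⁺ = {B, D, F, H}; {F, G}⁺ = {B, D, F, G} — none reach the full schema.
Any other superkey contains one of these as a subset, so there are no further candidate keys.

{A, F, H}; {F, G, H}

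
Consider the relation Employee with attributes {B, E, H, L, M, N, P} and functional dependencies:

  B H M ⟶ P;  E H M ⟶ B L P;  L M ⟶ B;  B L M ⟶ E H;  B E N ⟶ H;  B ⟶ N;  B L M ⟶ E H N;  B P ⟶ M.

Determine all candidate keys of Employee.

(L, M), (B, E, M), (B, E, P), (B, L, P), (E, H, M)

{L, M}⁺: LM→B adds B; BLM→EH adds E, H; B→N adds N; BHM→P adds P → {B, E, H, L, M, N, P}.
{B, E, M}⁺: B→N adds N; BEN→H adds H; BHM→P adds P; EHM→BLP adds L → {B, E, H, L, M, N, P}.
{B, E, P}⁺: B→N adds N; BP→M adds M; BEN→H adds H; EHM→BLP adds L → {B, E, H, L, M, N, P}.
{B, L, P}⁺: B→N adds N; BP→M adds M; BLM→EH adds E, H → {B, E, H, L, M, N, P}.
{E, H, M}⁺: EHM→BLP adds B, L, P; B→N adds N → {B, E, H, L, M, N, P}.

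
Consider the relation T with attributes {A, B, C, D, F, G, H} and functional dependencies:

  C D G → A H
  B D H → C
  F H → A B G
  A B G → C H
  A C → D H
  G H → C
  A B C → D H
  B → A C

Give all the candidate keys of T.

Attribute F never appears on the right-hand side of any dependency, so F must belong to every candidate key.
{F}⁺ = {F}, which is not all of the schema, so we must add further attributes.
{B, F}⁺: B→AC adds A, C; AC→DH adds D, H; FH→ABG adds G → {A, B, C, D, F, G, H}. Minimal: {F}⁺ = {F}; {B}⁺ = {A, B, C, D, H} — none reach the full schema.
{F, H}⁺: FH→ABG adds A, B, G; ABG→CH adds C; AC→DH adds D → {A, B, C, D, F, G, H}. Minimal: {H}⁺ = {H}; {F}⁺ = {F} — none reach the full schema.
{A, C, F}⁺: AC→DH adds D, H; FH→ABG adds B, G → {A, B, C, D, F, G, H}. Minimal: {C, F}⁺ = {C, F}; {A, F}⁺ = {A, F}; {A, C}⁺ = {A, C, D, H} — none reach the full schema.
{C, D, F, G}⁺: CDG→AH adds A, H; FH→ABG adds B → {A, B, C, D, F, G, H}. Minimal: {D, F, G}⁺ = {D, F, G}; {C, F, G}⁺ = {C, F, G}; {C, D, G}⁺ = {A, C, D, G, H}; … — none reach the full schema.

BF; FH; ACF; CDFG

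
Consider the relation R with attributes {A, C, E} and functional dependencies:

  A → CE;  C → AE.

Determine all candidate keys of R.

{A}⁺: A→CE adds C, E → {A, C, E}.
{C}⁺: C→AE adds A, E → {A, C, E}.
Any other superkey contains one of these as a subset, so there are no further candidate keys.

A; C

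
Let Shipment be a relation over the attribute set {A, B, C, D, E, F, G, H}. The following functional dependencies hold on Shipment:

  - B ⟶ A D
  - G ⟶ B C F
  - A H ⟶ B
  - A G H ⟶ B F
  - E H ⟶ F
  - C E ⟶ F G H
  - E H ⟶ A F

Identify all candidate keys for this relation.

Attribute E never appears on the right-hand side of any dependency, so E must belong to every candidate key.
{E}⁺ = {E}, which is not all of the schema, so we must add further attributes.
{C, E}⁺: CE→FGH adds F, G, H; EH→AF adds A; G→BCF adds B; B→AD adds D → {A, B, C, D, E, F, G, H}.
{E, G}⁺: G→BCF adds B, C, F; CE→FGH adds H; EH→AF adds A; B→AD adds D → {A, B, C, D, E, F, G, H}.

(C, E), (E, G)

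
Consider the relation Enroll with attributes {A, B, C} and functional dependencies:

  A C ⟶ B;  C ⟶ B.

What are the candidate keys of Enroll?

{A, C}

{A, C}⁺: AC→B adds B → {A, B, C}. Minimal: {C}⁺ = {B, C}; {A}⁺ = {A} — none reach the full schema.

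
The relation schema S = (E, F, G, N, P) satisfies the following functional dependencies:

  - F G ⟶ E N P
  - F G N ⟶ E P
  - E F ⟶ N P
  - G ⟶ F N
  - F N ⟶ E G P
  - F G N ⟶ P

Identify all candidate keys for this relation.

{G}, {E, F}, {F, N}

{G}⁺: G→FN adds F, N; FN→EGP adds E, P → {E, F, G, N, P}.
{E, F}⁺: EF→NP adds N, P; FN→EGP adds G → {E, F, G, N, P}.
{F, N}⁺: FN→EGP adds E, G, P → {E, F, G, N, P}.
Any other superkey contains one of these as a subset, so there are no further candidate keys.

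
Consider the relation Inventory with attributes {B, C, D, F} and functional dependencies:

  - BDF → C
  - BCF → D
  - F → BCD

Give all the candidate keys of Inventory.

Attribute F never appears on the right-hand side of any dependency, so F must belong to every candidate key.
{F}⁺ = {B, C, D, F}, which is all of the schema, so {F} is the only candidate key.

{F}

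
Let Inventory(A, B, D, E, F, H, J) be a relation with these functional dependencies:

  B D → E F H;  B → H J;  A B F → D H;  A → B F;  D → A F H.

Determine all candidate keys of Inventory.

{A}⁺: A→BF adds B, F; B→HJ adds H, J; ABF→DH adds D; BD→EFH adds E → {A, B, D, E, F, H, J}.
{D}⁺: D→AFH adds A, F, H; A→BF adds B; BD→EFH adds E; B→HJ adds J → {A, B, D, E, F, H, J}.
Any other superkey contains one of these as a subset, so there are no further candidate keys.

{A}, {D}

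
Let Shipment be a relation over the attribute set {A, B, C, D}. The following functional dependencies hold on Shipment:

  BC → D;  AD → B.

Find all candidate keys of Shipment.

{A, B, C}⁺: BC→D adds D → {A, B, C, D}. Minimal: {B, C}⁺ = {B, C, D}; {A, C}⁺ = {A, C}; {A, B}⁺ = {A, B} — none reach the full schema.
{A, C, D}⁺: AD→B adds B → {A, B, C, D}. Minimal: {C, D}⁺ = {C, D}; {A, D}⁺ = {A, B, D}; {A, C}⁺ = {A, C} — none reach the full schema.

ABC, ACD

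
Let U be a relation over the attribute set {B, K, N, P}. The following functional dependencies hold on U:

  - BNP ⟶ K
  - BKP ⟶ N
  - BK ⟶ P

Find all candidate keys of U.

{B, K}; {B, N, P}

Attribute B never appears on the right-hand side of any dependency, so B must belong to every candidate key.
{B}⁺ = {B}, which is not all of the schema, so we must add further attributes.
{B, K}⁺: BK→P adds P; BKP→N adds N → {B, K, N, P}. Minimal: {K}⁺ = {K}; {B}⁺ = {B} — none reach the full schema.
{B, N, P}⁺: BNP→K adds K → {B, K, N, P}. Minimal: {N, P}⁺ = {N, P}; {B, P}⁺ = {B, P}; {B, N}⁺ = {B, N} — none reach the full schema.
Any other superkey contains one of these as a subset, so there are no further candidate keys.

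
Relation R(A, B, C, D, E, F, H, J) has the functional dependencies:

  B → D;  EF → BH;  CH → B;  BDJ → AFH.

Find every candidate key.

Attributes C, E, J never appear on any right-hand side, so every candidate key must contain {C, E, J}.
{C, E, J}⁺ = {C, E, J}, which is not all of the schema, so we must add further attributes.
{B, C, E, J}⁺: B→D adds D; BDJ→AFH adds A, F, H → {A, B, C, D, E, F, H, J}. Minimal: {C, E, J}⁺ = {C, E, J}; {B, E, J}⁺ = {A, B, D, E, F, H, J}; {B, C, J}⁺ = {A, B, C, D, F, H, J}; … — none reach the full schema.
{C, E, F, J}⁺: EF→BH adds B, H; B→D adds D; BDJ→AFH adds A → {A, B, C, D, E, F, H, J}. Minimal: {E, F, J}⁺ = {A, B, D, E, F, H, J}; {C, F, J}⁺ = {C, F, J}; {C, E, J}⁺ = {C, E, J}; … — none reach the full schema.
{C, E, H, J}⁺: CH→B adds B; B→D adds D; BDJ→AFH adds A, F → {A, B, C, D, E, F, H, J}. Minimal: {E, H, J}⁺ = {E, H, J}; {C, H, J}⁺ = {A, B, C, D, F, H, J}; {C, E, J}⁺ = {C, E, J}; … — none reach the full schema.

{B, C, E, J}; {C, E, F, J}; {C, E, H, J}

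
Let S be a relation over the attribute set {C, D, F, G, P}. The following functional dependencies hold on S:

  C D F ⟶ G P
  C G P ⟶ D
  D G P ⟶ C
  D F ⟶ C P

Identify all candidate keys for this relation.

Attribute F never appears on the right-hand side of any dependency, so F must belong to every candidate key.
{F}⁺ = {F}, which is not all of the schema, so we must add further attributes.
{D, F}⁺: DF→CP adds C, P; CDF→GP adds G → {C, D, F, G, P}.
{C, F, G, P}⁺: CGP→D adds D → {C, D, F, G, P}.

{D, F}, {C, F, G, P}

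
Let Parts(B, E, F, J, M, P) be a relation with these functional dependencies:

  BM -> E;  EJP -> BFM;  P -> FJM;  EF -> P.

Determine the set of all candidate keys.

{B, P}, {E, F}, {E, P}, {B, F, M}

{B, P}⁺: P→FJM adds F, J, M; BM→E adds E → {B, E, F, J, M, P}.
{E, F}⁺: EF→P adds P; P→FJM adds J, M; EJP→BFM adds B → {B, E, F, J, M, P}.
{E, P}⁺: P→FJM adds F, J, M; EJP→BFM adds B → {B, E, F, J, M, P}.
{B, F, M}⁺: BM→E adds E; EF→P adds P; P→FJM adds J → {B, E, F, J, M, P}.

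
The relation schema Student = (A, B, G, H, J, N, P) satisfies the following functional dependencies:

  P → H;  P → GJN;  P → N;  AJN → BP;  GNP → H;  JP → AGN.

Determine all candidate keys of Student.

P, AJN

{P}⁺: P→H adds H; P→GJN adds G, J, N; JP→AGN adds A; AJN→BP adds B → {A, B, G, H, J, N, P}.
{A, J, N}⁺: AJN→BP adds B, P; JP→AGN adds G; P→H adds H → {A, B, G, H, J, N, P}. Minimal: {J, N}⁺ = {J, N}; {A, N}⁺ = {A, N}; {A, J}⁺ = {A, J} — none reach the full schema.
Any other superkey contains one of these as a subset, so there are no further candidate keys.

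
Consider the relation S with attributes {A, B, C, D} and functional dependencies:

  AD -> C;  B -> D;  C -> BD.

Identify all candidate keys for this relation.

{A, B}, {A, C}, {A, D}

Attribute A never appears on the right-hand side of any dependency, so A must belong to every candidate key.
{A}⁺ = {A}, which is not all of the schema, so we must add further attributes.
{A, B}⁺: B→D adds D; AD→C adds C → {A, B, C, D}.
{A, C}⁺: C→BD adds B, D → {A, B, C, D}.
{A, D}⁺: AD→C adds C; C→BD adds B → {A, B, C, D}.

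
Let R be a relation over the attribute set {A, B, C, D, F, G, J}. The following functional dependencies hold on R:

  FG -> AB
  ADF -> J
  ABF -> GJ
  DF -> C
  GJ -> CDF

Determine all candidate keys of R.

{F, G}⁺: FG→AB adds A, B; ABF→GJ adds J; GJ→CDF adds C, D → {A, B, C, D, F, G, J}. Minimal: {G}⁺ = {G}; {F}⁺ = {F} — none reach the full schema.
{G, J}⁺: GJ→CDF adds C, D, F; FG→AB adds A, B → {A, B, C, D, F, G, J}. Minimal: {J}⁺ = {J}; {G}⁺ = {G} — none reach the full schema.
{A, B, F}⁺: ABF→GJ adds G, J; GJ→CDF adds C, D → {A, B, C, D, F, G, J}. Minimal: {B, F}⁺ = {B, F}; {A, F}⁺ = {A, F}; {A, B}⁺ = {A, B} — none reach the full schema.

{F, G}, {G, J}, {A, B, F}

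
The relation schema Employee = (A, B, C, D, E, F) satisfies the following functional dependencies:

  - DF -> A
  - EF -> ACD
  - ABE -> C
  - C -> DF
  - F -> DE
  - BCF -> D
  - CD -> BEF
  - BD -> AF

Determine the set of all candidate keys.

C, F, BD, ABE

{C}⁺: C→DF adds D, F; F→DE adds E; CD→BEF adds B; BD→AF adds A → {A, B, C, D, E, F}.
{F}⁺: F→DE adds D, E; DF→A adds A; EF→ACD adds C; CD→BEF adds B → {A, B, C, D, E, F}.
{B, D}⁺: BD→AF adds A, F; F→DE adds E; EF→ACD adds C → {A, B, C, D, E, F}. Minimal: {D}⁺ = {D}; {B}⁺ = {B} — none reach the full schema.
{A, B, E}⁺: ABE→C adds C; C→DF adds D, F → {A, B, C, D, E, F}. Minimal: {B, E}⁺ = {B, E}; {A, E}⁺ = {A, E}; {A, B}⁺ = {A, B} — none reach the full schema.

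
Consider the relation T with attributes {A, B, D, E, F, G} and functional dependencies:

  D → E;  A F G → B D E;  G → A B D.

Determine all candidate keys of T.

{F, G}

Attributes F, G never appear on any right-hand side, so every candidate key must contain {F, G}.
{F, G}⁺ = {A, B, D, E, F, G}, which is all of the schema, so {F, G} is the only candidate key.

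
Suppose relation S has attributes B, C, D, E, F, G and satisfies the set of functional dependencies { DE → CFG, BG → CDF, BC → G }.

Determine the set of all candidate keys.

{B, C, E}⁺: BC→G adds G; BG→CDF adds D, F → {B, C, D, E, F, G}. Minimal: {C, E}⁺ = {C, E}; {B, E}⁺ = {B, E}; {B, C}⁺ = {B, C, D, F, G} — none reach the full schema.
{B, D, E}⁺: DE→CFG adds C, F, G → {B, C, D, E, F, G}. Minimal: {D, E}⁺ = {C, D, E, F, G}; {B, E}⁺ = {B, E}; {B, D}⁺ = {B, D} — none reach the full schema.
{B, E, G}⁺: BG→CDF adds C, D, F → {B, C, D, E, F, G}. Minimal: {E, G}⁺ = {E, G}; {B, G}⁺ = {B, C, D, F, G}; {B, E}⁺ = {B, E} — none reach the full schema.

(B, C, E), (B, D, E), (B, E, G)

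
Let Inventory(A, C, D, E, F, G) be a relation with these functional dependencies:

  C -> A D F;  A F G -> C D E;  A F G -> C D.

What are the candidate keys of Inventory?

{C, G}, {A, F, G}

Attribute G never appears on the right-hand side of any dependency, so G must belong to every candidate key.
{G}⁺ = {G}, which is not all of the schema, so we must add further attributes.
{C, G}⁺: C→ADF adds A, D, F; AFG→CDE adds E → {A, C, D, E, F, G}.
{A, F, G}⁺: AFG→CDE adds C, D, E → {A, C, D, E, F, G}.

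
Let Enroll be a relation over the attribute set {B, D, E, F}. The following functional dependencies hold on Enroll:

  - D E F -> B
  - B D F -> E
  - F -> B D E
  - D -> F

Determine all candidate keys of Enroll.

{D}⁺: D→F adds F; F→BDE adds B, E → {B, D, E, F}.
{F}⁺: F→BDE adds B, D, E → {B, D, E, F}.

D, F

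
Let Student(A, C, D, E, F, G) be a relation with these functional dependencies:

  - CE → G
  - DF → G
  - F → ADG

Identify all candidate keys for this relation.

{C, E, F}

{C, E, F}⁺: CE→G adds G; F→ADG adds A, D → {A, C, D, E, F, G}. Minimal: {E, F}⁺ = {A, D, E, F, G}; {C, F}⁺ = {A, C, D, F, G}; {C, E}⁺ = {C, E, G} — none reach the full schema.
No other minimal superkey exists.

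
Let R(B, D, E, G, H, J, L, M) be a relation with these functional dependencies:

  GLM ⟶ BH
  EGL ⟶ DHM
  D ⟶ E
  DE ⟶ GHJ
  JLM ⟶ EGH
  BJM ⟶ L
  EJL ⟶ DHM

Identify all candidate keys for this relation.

{D, L}⁺: D→E adds E; DE→GHJ adds G, H, J; EJL→DHM adds M; GLM→BH adds B → {B, D, E, G, H, J, L, M}. Minimal: {L}⁺ = {L}; {D}⁺ = {D, E, G, H, J} — none reach the full schema.
{B, D, M}⁺: D→E adds E; DE→GHJ adds G, H, J; BJM→L adds L → {B, D, E, G, H, J, L, M}. Minimal: {D, M}⁺ = {D, E, G, H, J, M}; {B, M}⁺ = {B, M}; {B, D}⁺ = {B, D, E, G, H, J} — none reach the full schema.
{B, J, M}⁺: BJM→L adds L; JLM→EGH adds E, G, H; EJL→DHM adds D → {B, D, E, G, H, J, L, M}. Minimal: {J, M}⁺ = {J, M}; {B, M}⁺ = {B, M}; {B, J}⁺ = {B, J} — none reach the full schema.
{E, G, L}⁺: EGL→DHM adds D, H, M; DE→GHJ adds J; GLM→BH adds B → {B, D, E, G, H, J, L, M}. Minimal: {G, L}⁺ = {G, L}; {E, L}⁺ = {E, L}; {E, G}⁺ = {E, G} — none reach the full schema.
{E, J, L}⁺: EJL→DHM adds D, H, M; DE→GHJ adds G; GLM→BH adds B → {B, D, E, G, H, J, L, M}. Minimal: {J, L}⁺ = {J, L}; {E, L}⁺ = {E, L}; {E, J}⁺ = {E, J} — none reach the full schema.
{J, L, M}⁺: JLM→EGH adds E, G, H; EJL→DHM adds D; GLM→BH adds B → {B, D, E, G, H, J, L, M}. Minimal: {L, M}⁺ = {L, M}; {J, M}⁺ = {J, M}; {J, L}⁺ = {J, L} — none reach the full schema.

{D, L}, {B, D, M}, {B, J, M}, {E, G, L}, {E, J, L}, {J, L, M}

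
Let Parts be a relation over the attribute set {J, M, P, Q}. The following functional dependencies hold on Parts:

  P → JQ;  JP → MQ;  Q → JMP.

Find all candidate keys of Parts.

P; Q

{P}⁺: P→JQ adds J, Q; JP→MQ adds M → {J, M, P, Q}.
{Q}⁺: Q→JMP adds J, M, P → {J, M, P, Q}.
Any other superkey contains one of these as a subset, so there are no further candidate keys.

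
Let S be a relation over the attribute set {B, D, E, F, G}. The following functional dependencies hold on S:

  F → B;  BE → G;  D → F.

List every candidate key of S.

DE

Attributes D, E never appear on any right-hand side, so every candidate key must contain {D, E}.
{D, E}⁺ = {B, D, E, F, G}, which is all of the schema, so {D, E} is the only candidate key.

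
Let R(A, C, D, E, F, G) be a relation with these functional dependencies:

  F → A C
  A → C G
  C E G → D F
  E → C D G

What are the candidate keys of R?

Attribute E never appears on the right-hand side of any dependency, so E must belong to every candidate key.
{E}⁺ = {A, C, D, E, F, G}, which is all of the schema, so {E} is the only candidate key.

{E}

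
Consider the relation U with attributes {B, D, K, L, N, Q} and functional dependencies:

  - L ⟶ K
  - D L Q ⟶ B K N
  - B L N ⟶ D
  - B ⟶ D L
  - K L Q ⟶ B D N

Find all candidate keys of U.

Attribute Q never appears on the right-hand side of any dependency, so Q must belong to every candidate key.
{Q}⁺ = {Q}, which is not all of the schema, so we must add further attributes.
{B, Q}⁺: B→DL adds D, L; L→K adds K; DLQ→BKN adds N → {B, D, K, L, N, Q}.
{L, Q}⁺: L→K adds K; KLQ→BDN adds B, D, N → {B, D, K, L, N, Q}.

(B, Q), (L, Q)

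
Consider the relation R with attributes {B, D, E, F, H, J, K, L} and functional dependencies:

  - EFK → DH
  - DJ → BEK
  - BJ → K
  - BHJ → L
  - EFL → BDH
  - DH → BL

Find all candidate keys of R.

Attributes F, J never appear on any right-hand side, so every candidate key must contain {F, J}.
{F, J}⁺ = {F, J}, which is not all of the schema, so we must add further attributes.
{D, F, J}⁺: DJ→BEK adds B, E, K; EFK→DH adds H; BHJ→L adds L → {B, D, E, F, H, J, K, L}.
{B, E, F, J}⁺: BJ→K adds K; EFK→DH adds D, H; BHJ→L adds L → {B, D, E, F, H, J, K, L}.
{E, F, J, K}⁺: EFK→DH adds D, H; DJ→BEK adds B; BHJ→L adds L → {B, D, E, F, H, J, K, L}.
{E, F, J, L}⁺: EFL→BDH adds B, D, H; DJ→BEK adds K → {B, D, E, F, H, J, K, L}.

{D, F, J}; {B, E, F, J}; {E, F, J, K}; {E, F, J, L}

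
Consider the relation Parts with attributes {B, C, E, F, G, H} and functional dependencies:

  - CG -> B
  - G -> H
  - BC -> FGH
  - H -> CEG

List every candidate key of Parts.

(G); (H); (B, C)

{G}⁺: G→H adds H; H→CEG adds C, E; CG→B adds B; BC→FGH adds F → {B, C, E, F, G, H}.
{H}⁺: H→CEG adds C, E, G; CG→B adds B; BC→FGH adds F → {B, C, E, F, G, H}.
{B, C}⁺: BC→FGH adds F, G, H; H→CEG adds E → {B, C, E, F, G, H}.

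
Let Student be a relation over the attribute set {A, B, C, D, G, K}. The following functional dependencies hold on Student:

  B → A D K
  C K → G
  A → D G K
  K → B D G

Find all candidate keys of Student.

AC; BC; CK

Attribute C never appears on the right-hand side of any dependency, so C must belong to every candidate key.
{C}⁺ = {C}, which is not all of the schema, so we must add further attributes.
{A, C}⁺: A→DGK adds D, G, K; K→BDG adds B → {A, B, C, D, G, K}. Minimal: {C}⁺ = {C}; {A}⁺ = {A, B, D, G, K} — none reach the full schema.
{B, C}⁺: B→ADK adds A, D, K; CK→G adds G → {A, B, C, D, G, K}. Minimal: {C}⁺ = {C}; {B}⁺ = {A, B, D, G, K} — none reach the full schema.
{C, K}⁺: CK→G adds G; K→BDG adds B, D; B→ADK adds A → {A, B, C, D, G, K}. Minimal: {K}⁺ = {A, B, D, G, K}; {C}⁺ = {C} — none reach the full schema.
Any other superkey contains one of these as a subset, so there are no further candidate keys.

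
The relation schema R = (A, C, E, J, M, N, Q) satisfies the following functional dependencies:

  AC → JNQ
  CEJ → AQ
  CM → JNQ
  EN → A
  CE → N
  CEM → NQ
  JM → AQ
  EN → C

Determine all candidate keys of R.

Attributes E, M never appear on any right-hand side, so every candidate key must contain {E, M}.
{E, M}⁺ = {E, M}, which is not all of the schema, so we must add further attributes.
{C, E, M}⁺: CM→JNQ adds J, N, Q; EN→A adds A → {A, C, E, J, M, N, Q}. Minimal: {E, M}⁺ = {E, M}; {C, M}⁺ = {A, C, J, M, N, Q}; {C, E}⁺ = {A, C, E, J, N, Q} — none reach the full schema.
{E, M, N}⁺: EN→A adds A; EN→C adds C; AC→JNQ adds J, Q → {A, C, E, J, M, N, Q}. Minimal: {M, N}⁺ = {M, N}; {E, N}⁺ = {A, C, E, J, N, Q}; {E, M}⁺ = {E, M} — none reach the full schema.
Any other superkey contains one of these as a subset, so there are no further candidate keys.

{C, E, M}, {E, M, N}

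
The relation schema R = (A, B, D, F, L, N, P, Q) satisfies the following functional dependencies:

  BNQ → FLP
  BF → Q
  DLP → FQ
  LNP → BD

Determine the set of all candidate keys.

Attributes A, N never appear on any right-hand side, so every candidate key must contain {A, N}.
{A, N}⁺ = {A, N}, which is not all of the schema, so we must add further attributes.
{A, B, F, N}⁺: BF→Q adds Q; BNQ→FLP adds L, P; LNP→BD adds D → {A, B, D, F, L, N, P, Q}. Minimal: {B, F, N}⁺ = {B, D, F, L, N, P, Q}; {A, F, N}⁺ = {A, F, N}; {A, B, N}⁺ = {A, B, N}; … — none reach the full schema.
{A, B, N, Q}⁺: BNQ→FLP adds F, L, P; LNP→BD adds D → {A, B, D, F, L, N, P, Q}. Minimal: {B, N, Q}⁺ = {B, D, F, L, N, P, Q}; {A, N, Q}⁺ = {A, N, Q}; {A, B, Q}⁺ = {A, B, Q}; … — none reach the full schema.
{A, L, N, P}⁺: LNP→BD adds B, D; DLP→FQ adds F, Q → {A, B, D, F, L, N, P, Q}. Minimal: {L, N, P}⁺ = {B, D, F, L, N, P, Q}; {A, N, P}⁺ = {A, N, P}; {A, L, P}⁺ = {A, L, P}; … — none reach the full schema.
Any other superkey contains one of these as a subset, so there are no further candidate keys.

ABFN; ABNQ; ALNP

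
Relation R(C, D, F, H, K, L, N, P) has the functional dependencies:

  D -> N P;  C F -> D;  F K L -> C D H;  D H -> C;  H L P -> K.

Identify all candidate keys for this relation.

{F, K, L}; {C, F, H, L}; {D, F, H, L}; {F, H, L, P}

Attributes F, L never appear on any right-hand side, so every candidate key must contain {F, L}.
{F, L}⁺ = {F, L}, which is not all of the schema, so we must add further attributes.
{F, K, L}⁺: FKL→CDH adds C, D, H; D→NP adds N, P → {C, D, F, H, K, L, N, P}.
{C, F, H, L}⁺: CF→D adds D; D→NP adds N, P; HLP→K adds K → {C, D, F, H, K, L, N, P}.
{D, F, H, L}⁺: D→NP adds N, P; DH→C adds C; HLP→K adds K → {C, D, F, H, K, L, N, P}.
{F, H, L, P}⁺: HLP→K adds K; FKL→CDH adds C, D; D→NP adds N → {C, D, F, H, K, L, N, P}.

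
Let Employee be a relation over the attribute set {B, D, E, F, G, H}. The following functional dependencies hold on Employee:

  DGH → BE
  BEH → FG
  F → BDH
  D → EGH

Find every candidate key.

{D}⁺: D→EGH adds E, G, H; DGH→BE adds B; BEH→FG adds F → {B, D, E, F, G, H}.
{F}⁺: F→BDH adds B, D, H; D→EGH adds E, G → {B, D, E, F, G, H}.
{B, E, H}⁺: BEH→FG adds F, G; F→BDH adds D → {B, D, E, F, G, H}. Minimal: {E, H}⁺ = {E, H}; {B, H}⁺ = {B, H}; {B, E}⁺ = {B, E} — none reach the full schema.
Any other superkey contains one of these as a subset, so there are no further candidate keys.

D; F; BEH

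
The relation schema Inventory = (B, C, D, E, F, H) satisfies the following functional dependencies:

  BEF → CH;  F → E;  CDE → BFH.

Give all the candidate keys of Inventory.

BDF, CDE, CDF

Attribute D never appears on the right-hand side of any dependency, so D must belong to every candidate key.
{D}⁺ = {D}, which is not all of the schema, so we must add further attributes.
{B, D, F}⁺: F→E adds E; BEF→CH adds C, H → {B, C, D, E, F, H}.
{C, D, E}⁺: CDE→BFH adds B, F, H → {B, C, D, E, F, H}.
{C, D, F}⁺: F→E adds E; CDE→BFH adds B, H → {B, C, D, E, F, H}.
Any other superkey contains one of these as a subset, so there are no further candidate keys.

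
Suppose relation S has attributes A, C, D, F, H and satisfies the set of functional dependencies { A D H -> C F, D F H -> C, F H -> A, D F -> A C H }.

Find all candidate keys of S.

DF, ADH

Attribute D never appears on the right-hand side of any dependency, so D must belong to every candidate key.
{D}⁺ = {D}, which is not all of the schema, so we must add further attributes.
{D, F}⁺: DF→ACH adds A, C, H → {A, C, D, F, H}. Minimal: {F}⁺ = {F}; {D}⁺ = {D} — none reach the full schema.
{A, D, H}⁺: ADH→CF adds C, F → {A, C, D, F, H}. Minimal: {D, H}⁺ = {D, H}; {A, H}⁺ = {A, H}; {A, D}⁺ = {A, D} — none reach the full schema.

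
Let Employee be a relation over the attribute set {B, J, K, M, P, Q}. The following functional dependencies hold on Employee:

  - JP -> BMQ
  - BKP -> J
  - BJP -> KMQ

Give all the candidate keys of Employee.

{J, P}, {B, K, P}

Attribute P never appears on the right-hand side of any dependency, so P must belong to every candidate key.
{P}⁺ = {P}, which is not all of the schema, so we must add further attributes.
{J, P}⁺: JP→BMQ adds B, M, Q; BJP→KMQ adds K → {B, J, K, M, P, Q}. Minimal: {P}⁺ = {P}; {J}⁺ = {J} — none reach the full schema.
{B, K, P}⁺: BKP→J adds J; BJP→KMQ adds M, Q → {B, J, K, M, P, Q}. Minimal: {K, P}⁺ = {K, P}; {B, P}⁺ = {B, P}; {B, K}⁺ = {B, K} — none reach the full schema.
Any other superkey contains one of these as a subset, so there are no further candidate keys.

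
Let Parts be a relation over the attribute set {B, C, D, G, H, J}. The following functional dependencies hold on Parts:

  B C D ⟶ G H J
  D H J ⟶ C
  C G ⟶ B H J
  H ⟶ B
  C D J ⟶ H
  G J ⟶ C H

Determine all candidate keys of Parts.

{B, C, D}⁺: BCD→GHJ adds G, H, J → {B, C, D, G, H, J}. Minimal: {C, D}⁺ = {C, D}; {B, D}⁺ = {B, D}; {B, C}⁺ = {B, C} — none reach the full schema.
{C, D, G}⁺: CG→BHJ adds B, H, J → {B, C, D, G, H, J}. Minimal: {D, G}⁺ = {D, G}; {C, G}⁺ = {B, C, G, H, J}; {C, D}⁺ = {C, D} — none reach the full schema.
{C, D, H}⁺: H→B adds B; BCD→GHJ adds G, J → {B, C, D, G, H, J}. Minimal: {D, H}⁺ = {B, D, H}; {C, H}⁺ = {B, C, H}; {C, D}⁺ = {C, D} — none reach the full schema.
{C, D, J}⁺: CDJ→H adds H; H→B adds B; BCD→GHJ adds G → {B, C, D, G, H, J}. Minimal: {D, J}⁺ = {D, J}; {C, J}⁺ = {C, J}; {C, D}⁺ = {C, D} — none reach the full schema.
{D, G, J}⁺: GJ→CH adds C, H; CG→BHJ adds B → {B, C, D, G, H, J}. Minimal: {G, J}⁺ = {B, C, G, H, J}; {D, J}⁺ = {D, J}; {D, G}⁺ = {D, G} — none reach the full schema.
{D, H, J}⁺: DHJ→C adds C; H→B adds B; BCD→GHJ adds G → {B, C, D, G, H, J}. Minimal: {H, J}⁺ = {B, H, J}; {D, J}⁺ = {D, J}; {D, H}⁺ = {B, D, H} — none reach the full schema.

(B, C, D), (C, D, G), (C, D, H), (C, D, J), (D, G, J), (D, H, J)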